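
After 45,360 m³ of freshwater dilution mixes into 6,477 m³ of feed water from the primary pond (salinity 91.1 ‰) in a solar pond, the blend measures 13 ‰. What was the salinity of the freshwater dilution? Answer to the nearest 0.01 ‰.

1.85 ‰

Salt balance: 6,477×91.1 + 45,360×S = 51,837×13
590,054.7 + 45,360·S = 673,881
S = (673,881 − 590,054.7) / 45,360 = 1.848 ‰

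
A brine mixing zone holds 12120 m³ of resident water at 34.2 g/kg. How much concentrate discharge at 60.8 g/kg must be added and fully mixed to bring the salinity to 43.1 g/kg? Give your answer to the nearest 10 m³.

Salt balance: 12,120×34.2 + V×60.8 = (12,120+V)×43.1
414,504 + 60.8V = 522,372 + 43.1V
107,868 = 17.7V
V = 6,094.24 m³

6090 m³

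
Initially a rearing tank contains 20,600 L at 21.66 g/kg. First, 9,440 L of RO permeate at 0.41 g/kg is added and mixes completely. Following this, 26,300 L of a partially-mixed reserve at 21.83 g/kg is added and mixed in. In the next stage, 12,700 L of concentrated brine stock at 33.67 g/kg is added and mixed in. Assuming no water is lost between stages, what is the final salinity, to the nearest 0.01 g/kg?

Weighted by volume,
Initial salt = 20,600×21.66 = 446,196
After stage 1: salt = 446,196 + 9,440×0.41 = 450,066.4; volume = 30,040 L; S = 14.982 g/kg
After stage 2: salt = 450,066.4 + 26,300×21.83 = 1,024,195.4; volume = 56,340 L; S = 18.179 g/kg
After stage 3: salt = 1,024,195.4 + 12,700×33.67 = 1,451,804.4; volume = 69,040 L
S = 1,451,804.4 / 69,040 = 21.0285 g/kg

21.03 g/kg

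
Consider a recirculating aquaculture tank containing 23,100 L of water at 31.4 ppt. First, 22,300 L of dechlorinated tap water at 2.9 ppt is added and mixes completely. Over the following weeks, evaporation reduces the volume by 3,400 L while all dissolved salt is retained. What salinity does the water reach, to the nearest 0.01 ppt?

After mixing: salt = 23,100×31.4 + 22,300×2.9 = 790,010; volume = 45,400 L
After evaporation: salt unchanged = 790,010; volume = 45,400 − 3,400 = 42,000 L
S = 790,010 / 42,000 = 18.8098 ppt

18.81 ppt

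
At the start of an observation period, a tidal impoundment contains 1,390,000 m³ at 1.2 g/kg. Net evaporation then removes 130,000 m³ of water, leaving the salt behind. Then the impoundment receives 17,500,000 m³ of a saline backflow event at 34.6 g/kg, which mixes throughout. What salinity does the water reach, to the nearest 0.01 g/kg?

After evaporation: salt = 1,390,000×1.2 = 1,668,000; volume = 1,390,000 − 130,000 = 1,260,000 m³
After mixing: salt = 1,668,000 + 17,500,000×34.6 = 607,168,000; volume = 1,260,000 + 17,500,000 = 18,760,000 m³
S = 607,168,000 / 18,760,000 = 32.365 g/kg

32.37 g/kg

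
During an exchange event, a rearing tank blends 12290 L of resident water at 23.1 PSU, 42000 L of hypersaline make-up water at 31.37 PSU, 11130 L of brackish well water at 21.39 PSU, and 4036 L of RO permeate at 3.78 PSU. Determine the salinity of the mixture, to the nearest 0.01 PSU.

26.70 PSU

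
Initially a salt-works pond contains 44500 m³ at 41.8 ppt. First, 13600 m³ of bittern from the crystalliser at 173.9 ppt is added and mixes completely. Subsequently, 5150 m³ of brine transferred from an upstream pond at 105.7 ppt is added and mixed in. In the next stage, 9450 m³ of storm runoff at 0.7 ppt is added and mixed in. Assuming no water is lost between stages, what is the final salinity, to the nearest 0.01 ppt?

By conservation of dissolved salt,
Initial salt = 44,500×41.8 = 1,860,100
After stage 1: salt = 1,860,100 + 13,600×173.9 = 4,225,140; volume = 58,100 m³; S = 72.722 ppt
After stage 2: salt = 4,225,140 + 5,150×105.7 = 4,769,495; volume = 63,250 m³; S = 75.407 ppt
After stage 3: salt = 4,769,495 + 9,450×0.7 = 4,776,110; volume = 72,700 m³
S = 4,776,110 / 72,700 = 65.6961 ppt

65.70 ppt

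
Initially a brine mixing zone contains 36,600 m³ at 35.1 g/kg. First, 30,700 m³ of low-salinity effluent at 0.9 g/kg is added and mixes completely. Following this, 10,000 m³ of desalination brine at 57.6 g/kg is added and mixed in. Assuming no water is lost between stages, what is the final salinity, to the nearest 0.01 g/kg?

By conservation of dissolved salt,
Initial salt = 36,600×35.1 = 1,284,660
After stage 1: salt = 1,284,660 + 30,700×0.9 = 1,312,290; volume = 67,300 m³; S = 19.499 g/kg
After stage 2: salt = 1,312,290 + 10,000×57.6 = 1,888,290; volume = 77,300 m³
S = 1,888,290 / 77,300 = 24.4281 g/kg

24.43 g/kg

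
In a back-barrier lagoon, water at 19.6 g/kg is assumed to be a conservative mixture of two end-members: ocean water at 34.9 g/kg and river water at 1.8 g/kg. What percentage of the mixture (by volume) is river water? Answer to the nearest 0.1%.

Let f be the freshwater fraction. Salt balance per unit volume:
f×1.8 + (1−f)×34.9 = 19.6
f = (34.9 − 19.6) / (34.9 − 1.8) = 15.3/33.1 = 0.4622

46.2%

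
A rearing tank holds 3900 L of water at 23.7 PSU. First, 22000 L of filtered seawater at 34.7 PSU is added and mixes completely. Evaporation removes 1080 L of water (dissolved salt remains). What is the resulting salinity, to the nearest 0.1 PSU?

34.5 PSU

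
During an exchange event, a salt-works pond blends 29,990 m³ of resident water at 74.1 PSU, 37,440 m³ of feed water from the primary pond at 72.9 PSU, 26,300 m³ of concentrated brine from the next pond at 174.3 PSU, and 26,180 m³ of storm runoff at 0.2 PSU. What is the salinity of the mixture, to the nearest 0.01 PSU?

79.57 PSU

Conserving salt mass:
salt = 29,990×74.1 + 37,440×72.9 + 26,300×174.3 + 26,180×0.2 = 2,222,259 + 2,729,376 + 4,584,090 + 5,236 = 9,540,961
volume = 29,990 + 37,440 + 26,300 + 26,180 = 119,910 m³
S = 9,540,961 / 119,910 = 79.5677 PSU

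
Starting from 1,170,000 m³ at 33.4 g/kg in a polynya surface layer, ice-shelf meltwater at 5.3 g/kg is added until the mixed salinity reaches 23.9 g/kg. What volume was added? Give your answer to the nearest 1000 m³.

598000 m³

Salt balance: 1,170,000×33.4 + V×5.3 = (1,170,000+V)×23.9
39,078,000 + 5.3V = 27,963,000 + 23.9V
11,115,000 = 18.6V
V = 597,580.65 m³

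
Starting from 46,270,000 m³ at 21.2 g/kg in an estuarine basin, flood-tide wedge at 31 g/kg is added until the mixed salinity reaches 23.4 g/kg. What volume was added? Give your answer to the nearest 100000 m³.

13400000 m³

Salt balance: 46,270,000×21.2 + V×31 = (46,270,000+V)×23.4
980,924,000 + 31V = 1,082,718,000 + 23.4V
101,794,000 = 7.6V
V = 13,393,947.37 m³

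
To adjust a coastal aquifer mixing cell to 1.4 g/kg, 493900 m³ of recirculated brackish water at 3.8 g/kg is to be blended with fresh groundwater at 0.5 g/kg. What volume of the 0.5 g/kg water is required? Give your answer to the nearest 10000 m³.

Salt balance: 493,900×3.8 + V×0.5 = (493,900+V)×1.4
1,876,820 + 0.5V = 691,460 + 1.4V
1,185,360 = 0.9V
V = 1,317,066.67 m³

1320000 m³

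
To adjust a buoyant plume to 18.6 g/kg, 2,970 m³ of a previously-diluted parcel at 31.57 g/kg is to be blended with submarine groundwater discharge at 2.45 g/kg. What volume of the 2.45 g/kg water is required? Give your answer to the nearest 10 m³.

Salt balance: 2,970×31.57 + V×2.45 = (2,970+V)×18.6
93,762.9 + 2.45V = 55,242 + 18.6V
38,520.9 = 16.15V
V = 2,385.2 m³

2390 m³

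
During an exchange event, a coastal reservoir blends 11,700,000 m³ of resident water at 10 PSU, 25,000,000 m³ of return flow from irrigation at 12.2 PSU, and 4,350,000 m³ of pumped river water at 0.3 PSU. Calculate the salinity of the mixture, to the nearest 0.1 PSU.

10.3 PSU

Salt balance:
salt = 11,700,000×10 + 25,000,000×12.2 + 4,350,000×0.3 = 117,000,000 + 305,000,000 + 1,305,000 = 423,305,000
volume = 11,700,000 + 25,000,000 + 4,350,000 = 41,050,000 m³
S = 423,305,000 / 41,050,000 = 10.312 PSU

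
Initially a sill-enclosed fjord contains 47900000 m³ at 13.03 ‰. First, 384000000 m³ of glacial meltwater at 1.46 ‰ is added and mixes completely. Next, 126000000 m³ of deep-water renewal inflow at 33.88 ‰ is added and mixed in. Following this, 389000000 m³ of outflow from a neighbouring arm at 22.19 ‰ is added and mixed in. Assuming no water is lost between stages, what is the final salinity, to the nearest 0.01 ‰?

14.88 ‰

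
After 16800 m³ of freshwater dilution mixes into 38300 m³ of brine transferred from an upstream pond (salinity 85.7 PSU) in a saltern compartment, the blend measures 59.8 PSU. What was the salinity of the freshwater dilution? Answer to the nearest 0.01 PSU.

0.75 PSU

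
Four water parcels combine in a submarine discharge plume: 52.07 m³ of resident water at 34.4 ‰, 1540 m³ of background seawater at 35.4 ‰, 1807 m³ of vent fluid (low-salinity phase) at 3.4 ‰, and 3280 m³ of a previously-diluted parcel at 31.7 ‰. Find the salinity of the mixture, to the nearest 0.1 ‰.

24.9 ‰

By conservation of dissolved salt,
salt = 52.07×34.4 + 1,540×35.4 + 1,807×3.4 + 3,280×31.7 = 1,791.208 + 54,516 + 6,143.8 + 103,976 = 166,427.008
volume = 52.07 + 1,540 + 1,807 + 3,280 = 6,679.07 m³
S = 166,427.008 / 6,679.07 = 24.918 ‰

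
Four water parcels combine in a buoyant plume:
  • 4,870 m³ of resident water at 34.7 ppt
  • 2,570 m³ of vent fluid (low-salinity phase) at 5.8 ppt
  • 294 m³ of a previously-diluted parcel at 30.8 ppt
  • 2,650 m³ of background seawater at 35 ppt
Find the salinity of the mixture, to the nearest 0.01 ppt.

Total salt / total volume:
salt = 4,870×34.7 + 2,570×5.8 + 294×30.8 + 2,650×35 = 168,989 + 14,906 + 9,055.2 + 92,750 = 285,700.2
volume = 4,870 + 2,570 + 294 + 2,650 = 10,384 m³
S = 285,700.2 / 10,384 = 27.5135 ppt

27.51 ppt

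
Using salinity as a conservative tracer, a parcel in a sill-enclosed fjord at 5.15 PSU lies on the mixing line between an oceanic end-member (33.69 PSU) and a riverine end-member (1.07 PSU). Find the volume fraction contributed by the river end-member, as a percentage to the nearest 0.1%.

Let f be the freshwater fraction. Salt balance per unit volume:
f×1.07 + (1−f)×33.69 = 5.15
f = (33.69 − 5.15) / (33.69 − 1.07) = 28.54/32.62 = 0.8749

87.5%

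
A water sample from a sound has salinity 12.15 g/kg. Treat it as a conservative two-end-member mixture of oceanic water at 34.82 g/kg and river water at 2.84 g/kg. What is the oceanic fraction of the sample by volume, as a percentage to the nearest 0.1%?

29.1%

Let g be the oceanic fraction. Salt balance per unit volume:
g×34.82 + (1−g)×2.84 = 12.15
g = (12.15 − 2.84) / (34.82 − 2.84) = 9.31/31.98 = 0.2911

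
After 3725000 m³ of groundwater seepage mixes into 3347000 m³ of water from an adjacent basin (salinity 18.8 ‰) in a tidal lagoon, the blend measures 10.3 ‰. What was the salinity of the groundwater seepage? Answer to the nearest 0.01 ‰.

Salt balance: 3,347,000×18.8 + 3,725,000×S = 7,072,000×10.3
62,923,600 + 3,725,000·S = 72,841,600
S = (72,841,600 − 62,923,600) / 3,725,000 = 2.6626 ‰

2.66 ‰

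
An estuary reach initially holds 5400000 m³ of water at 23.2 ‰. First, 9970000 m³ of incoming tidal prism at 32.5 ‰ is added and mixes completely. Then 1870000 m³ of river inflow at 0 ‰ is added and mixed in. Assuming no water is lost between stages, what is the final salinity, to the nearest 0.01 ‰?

Total salt / total volume:
Initial salt = 5,400,000×23.2 = 125,280,000
After stage 1: salt = 125,280,000 + 9,970,000×32.5 = 449,305,000; volume = 15,370,000 m³; S = 29.233 ‰
After stage 2: salt = 449,305,000 + 1,870,000×0 = 449,305,000; volume = 17,240,000 m³
S = 449,305,000 / 17,240,000 = 26.0618 ‰

26.06 ‰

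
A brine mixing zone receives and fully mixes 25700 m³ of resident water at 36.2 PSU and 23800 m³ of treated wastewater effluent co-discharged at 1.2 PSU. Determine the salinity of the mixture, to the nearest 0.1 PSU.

19.4 PSU

Mass of salt is conserved:
salt = 25,700×36.2 + 23,800×1.2 = 930,340 + 28,560 = 958,900
volume = 25,700 + 23,800 = 49,500 m³
S = 958,900 / 49,500 = 19.372 PSU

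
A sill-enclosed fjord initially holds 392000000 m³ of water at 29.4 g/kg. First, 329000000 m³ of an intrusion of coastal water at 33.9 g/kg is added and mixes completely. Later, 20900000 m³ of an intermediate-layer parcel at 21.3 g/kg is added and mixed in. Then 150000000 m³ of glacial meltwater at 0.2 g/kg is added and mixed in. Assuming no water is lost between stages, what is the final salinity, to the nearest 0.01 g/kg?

By conservation of dissolved salt,
Initial salt = 392,000,000×29.4 = 11,524,800,000
After stage 1: salt = 11,524,800,000 + 329,000,000×33.9 = 22,677,900,000; volume = 721,000,000 m³; S = 31.453 g/kg
After stage 2: salt = 22,677,900,000 + 20,900,000×21.3 = 23,123,070,000; volume = 741,900,000 m³; S = 31.167 g/kg
After stage 3: salt = 23,123,070,000 + 150,000,000×0.2 = 23,153,070,000; volume = 891,900,000 m³
S = 23,153,070,000 / 891,900,000 = 25.9593 g/kg

25.96 g/kg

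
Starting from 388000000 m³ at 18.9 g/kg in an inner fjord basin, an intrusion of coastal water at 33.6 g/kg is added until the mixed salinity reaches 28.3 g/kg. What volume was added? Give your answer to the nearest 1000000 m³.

688000000 m³

Salt balance: 388,000,000×18.9 + V×33.6 = (388,000,000+V)×28.3
7,333,200,000 + 33.6V = 10,980,400,000 + 28.3V
3,647,200,000 = 5.3V
V = 688,150,943.4 m³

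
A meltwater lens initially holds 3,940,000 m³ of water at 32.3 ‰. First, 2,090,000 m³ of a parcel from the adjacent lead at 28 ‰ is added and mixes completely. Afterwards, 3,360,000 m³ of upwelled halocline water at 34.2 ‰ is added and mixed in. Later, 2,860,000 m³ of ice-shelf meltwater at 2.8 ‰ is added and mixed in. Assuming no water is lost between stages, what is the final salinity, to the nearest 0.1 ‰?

Conserving salt mass:
Initial salt = 3,940,000×32.3 = 127,262,000
After stage 1: salt = 127,262,000 + 2,090,000×28 = 185,782,000; volume = 6,030,000 m³; S = 30.81 ‰
After stage 2: salt = 185,782,000 + 3,360,000×34.2 = 300,694,000; volume = 9,390,000 m³; S = 32.023 ‰
After stage 3: salt = 300,694,000 + 2,860,000×2.8 = 308,702,000; volume = 12,250,000 m³
S = 308,702,000 / 12,250,000 = 25.2002 ‰

25.2 ‰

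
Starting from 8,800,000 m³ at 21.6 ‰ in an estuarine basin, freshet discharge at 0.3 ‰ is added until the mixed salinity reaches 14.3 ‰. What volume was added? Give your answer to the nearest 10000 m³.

Salt balance: 8,800,000×21.6 + V×0.3 = (8,800,000+V)×14.3
190,080,000 + 0.3V = 125,840,000 + 14.3V
64,240,000 = 14V
V = 4,588,571.43 m³

4590000 m³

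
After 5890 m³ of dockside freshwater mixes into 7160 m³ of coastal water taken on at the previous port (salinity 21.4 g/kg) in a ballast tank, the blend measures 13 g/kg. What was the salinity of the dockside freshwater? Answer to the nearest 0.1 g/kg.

Salt balance: 7,160×21.4 + 5,890×S = 13,050×13
153,224 + 5,890·S = 169,650
S = (169,650 − 153,224) / 5,890 = 2.7888 g/kg

2.8 g/kg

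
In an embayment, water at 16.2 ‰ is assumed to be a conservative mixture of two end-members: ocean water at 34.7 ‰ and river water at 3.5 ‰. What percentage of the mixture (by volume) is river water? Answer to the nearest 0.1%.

59.3%

Let f be the freshwater fraction. Salt balance per unit volume:
f×3.5 + (1−f)×34.7 = 16.2
f = (34.7 − 16.2) / (34.7 − 3.5) = 18.5/31.2 = 0.5929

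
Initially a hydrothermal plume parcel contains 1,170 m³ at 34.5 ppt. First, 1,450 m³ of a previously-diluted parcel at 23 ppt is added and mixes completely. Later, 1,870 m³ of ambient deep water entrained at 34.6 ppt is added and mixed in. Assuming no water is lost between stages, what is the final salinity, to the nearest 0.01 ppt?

By conservation of dissolved salt,
Initial salt = 1,170×34.5 = 40,365
After stage 1: salt = 40,365 + 1,450×23 = 73,715; volume = 2,620 m³; S = 28.135 ppt
After stage 2: salt = 73,715 + 1,870×34.6 = 138,417; volume = 4,490 m³
S = 138,417 / 4,490 = 30.8278 ppt

30.83 ppt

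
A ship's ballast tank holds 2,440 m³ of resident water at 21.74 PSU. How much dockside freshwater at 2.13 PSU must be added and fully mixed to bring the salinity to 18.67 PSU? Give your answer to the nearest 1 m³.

Salt balance: 2,440×21.74 + V×2.13 = (2,440+V)×18.67
53,045.6 + 2.13V = 45,554.8 + 18.67V
7,490.8 = 16.54V
V = 452.89 m³

453 m³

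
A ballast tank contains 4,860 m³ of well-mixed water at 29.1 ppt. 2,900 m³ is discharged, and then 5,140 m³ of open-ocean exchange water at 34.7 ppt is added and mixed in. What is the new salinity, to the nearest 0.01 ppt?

Remaining after removal: 1,960 m³ at 29.1 ppt (salt = 57,036)
After addition: salt = 57,036 + 5,140×34.7 = 235,394; volume = 7,100 m³
S = 235,394 / 7,100 = 33.1541 ppt

33.15 ppt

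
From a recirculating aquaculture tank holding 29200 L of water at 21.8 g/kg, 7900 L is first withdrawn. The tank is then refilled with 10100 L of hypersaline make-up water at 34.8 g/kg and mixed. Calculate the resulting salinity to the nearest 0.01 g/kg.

Remaining after removal: 21,300 L at 21.8 g/kg (salt = 464,340)
After addition: salt = 464,340 + 10,100×34.8 = 815,820; volume = 31,400 L
S = 815,820 / 31,400 = 25.9815 g/kg

25.98 g/kg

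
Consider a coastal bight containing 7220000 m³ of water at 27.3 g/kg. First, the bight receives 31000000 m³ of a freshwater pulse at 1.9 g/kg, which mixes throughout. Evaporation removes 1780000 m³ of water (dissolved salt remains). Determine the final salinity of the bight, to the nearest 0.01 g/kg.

7.03 g/kg

After mixing: salt = 7,220,000×27.3 + 31,000,000×1.9 = 256,006,000; volume = 38,220,000 m³
After evaporation: salt unchanged = 256,006,000; volume = 38,220,000 − 1,780,000 = 36,440,000 m³
S = 256,006,000 / 36,440,000 = 7.0254 g/kg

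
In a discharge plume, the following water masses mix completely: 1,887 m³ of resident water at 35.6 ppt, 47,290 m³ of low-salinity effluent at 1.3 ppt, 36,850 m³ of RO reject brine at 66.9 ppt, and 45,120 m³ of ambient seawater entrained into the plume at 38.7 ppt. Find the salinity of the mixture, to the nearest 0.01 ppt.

33.09 ppt

Weighted by volume,
salt = 1,887×35.6 + 47,290×1.3 + 36,850×66.9 + 45,120×38.7 = 67,177.2 + 61,477 + 2,465,265 + 1,746,144 = 4,340,063.2
volume = 1,887 + 47,290 + 36,850 + 45,120 = 131,147 m³
S = 4,340,063.2 / 131,147 = 33.0931 ppt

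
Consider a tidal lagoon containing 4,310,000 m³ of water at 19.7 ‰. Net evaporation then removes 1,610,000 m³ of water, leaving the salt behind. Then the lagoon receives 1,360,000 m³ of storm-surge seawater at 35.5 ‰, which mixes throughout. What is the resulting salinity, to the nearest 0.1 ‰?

32.8 ‰

After evaporation: salt = 4,310,000×19.7 = 84,907,000; volume = 4,310,000 − 1,610,000 = 2,700,000 m³
After mixing: salt = 84,907,000 + 1,360,000×35.5 = 133,187,000; volume = 2,700,000 + 1,360,000 = 4,060,000 m³
S = 133,187,000 / 4,060,000 = 32.8047 ‰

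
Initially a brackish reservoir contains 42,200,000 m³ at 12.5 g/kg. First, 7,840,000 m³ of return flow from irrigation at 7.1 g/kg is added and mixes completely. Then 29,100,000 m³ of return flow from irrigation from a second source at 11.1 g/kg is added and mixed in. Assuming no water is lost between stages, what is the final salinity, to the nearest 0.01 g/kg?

11.45 g/kg

Conserving salt mass:
Initial salt = 42,200,000×12.5 = 527,500,000
After stage 1: salt = 527,500,000 + 7,840,000×7.1 = 583,164,000; volume = 50,040,000 m³; S = 11.654 g/kg
After stage 2: salt = 583,164,000 + 29,100,000×11.1 = 906,174,000; volume = 79,140,000 m³
S = 906,174,000 / 79,140,000 = 11.4503 g/kg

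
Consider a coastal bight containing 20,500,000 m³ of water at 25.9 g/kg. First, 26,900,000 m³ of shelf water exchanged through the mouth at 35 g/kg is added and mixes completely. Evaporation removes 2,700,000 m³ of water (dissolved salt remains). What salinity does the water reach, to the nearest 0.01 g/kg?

32.94 g/kg

After mixing: salt = 20,500,000×25.9 + 26,900,000×35 = 1,472,450,000; volume = 47,400,000 m³
After evaporation: salt unchanged = 1,472,450,000; volume = 47,400,000 − 2,700,000 = 44,700,000 m³
S = 1,472,450,000 / 44,700,000 = 32.9407 g/kg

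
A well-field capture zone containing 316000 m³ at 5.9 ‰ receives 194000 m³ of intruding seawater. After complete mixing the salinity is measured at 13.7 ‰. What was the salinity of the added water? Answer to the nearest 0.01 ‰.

Salt balance: 316,000×5.9 + 194,000×S = 510,000×13.7
1,864,400 + 194,000·S = 6,987,000
S = (6,987,000 − 1,864,400) / 194,000 = 26.4052 ‰

26.41 ‰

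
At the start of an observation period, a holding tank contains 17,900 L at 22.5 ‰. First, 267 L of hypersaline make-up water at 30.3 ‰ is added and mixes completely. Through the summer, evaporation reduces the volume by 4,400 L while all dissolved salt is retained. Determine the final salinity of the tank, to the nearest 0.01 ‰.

29.84 ‰

After mixing: salt = 17,900×22.5 + 267×30.3 = 410,840.1; volume = 18,167 L
After evaporation: salt unchanged = 410,840.1; volume = 18,167 − 4,400 = 13,767 L
S = 410,840.1 / 13,767 = 29.8424 ‰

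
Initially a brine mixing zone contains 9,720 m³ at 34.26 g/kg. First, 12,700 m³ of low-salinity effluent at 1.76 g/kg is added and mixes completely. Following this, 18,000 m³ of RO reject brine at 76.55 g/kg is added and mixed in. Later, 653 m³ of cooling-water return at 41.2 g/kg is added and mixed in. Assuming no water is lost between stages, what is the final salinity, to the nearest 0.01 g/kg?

42.85 g/kg

Salt balance:
Initial salt = 9,720×34.26 = 333,007.2
After stage 1: salt = 333,007.2 + 12,700×1.76 = 355,359.2; volume = 22,420 m³; S = 15.85 g/kg
After stage 2: salt = 355,359.2 + 18,000×76.55 = 1,733,259.2; volume = 40,420 m³; S = 42.881 g/kg
After stage 3: salt = 1,733,259.2 + 653×41.2 = 1,760,162.8; volume = 41,073 m³
S = 1,760,162.8 / 41,073 = 42.8545 g/kg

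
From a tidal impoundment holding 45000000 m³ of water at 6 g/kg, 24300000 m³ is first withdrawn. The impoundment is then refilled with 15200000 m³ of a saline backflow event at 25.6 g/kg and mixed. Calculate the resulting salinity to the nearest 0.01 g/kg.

14.30 g/kg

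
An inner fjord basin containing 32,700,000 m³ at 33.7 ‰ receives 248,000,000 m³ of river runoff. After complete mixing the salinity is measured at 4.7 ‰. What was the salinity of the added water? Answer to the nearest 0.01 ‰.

Salt balance: 32,700,000×33.7 + 248,000,000×S = 280,700,000×4.7
1,101,990,000 + 248,000,000·S = 1,319,290,000
S = (1,319,290,000 − 1,101,990,000) / 248,000,000 = 0.8762 ‰

0.88 ‰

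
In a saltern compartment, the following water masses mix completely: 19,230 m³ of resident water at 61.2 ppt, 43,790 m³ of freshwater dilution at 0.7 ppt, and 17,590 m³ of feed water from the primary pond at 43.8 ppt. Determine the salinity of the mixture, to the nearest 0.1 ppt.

24.5 ppt

By conservation of dissolved salt,
salt = 19,230×61.2 + 43,790×0.7 + 17,590×43.8 = 1,176,876 + 30,653 + 770,442 = 1,977,971
volume = 19,230 + 43,790 + 17,590 = 80,610 m³
S = 1,977,971 / 80,610 = 24.538 ppt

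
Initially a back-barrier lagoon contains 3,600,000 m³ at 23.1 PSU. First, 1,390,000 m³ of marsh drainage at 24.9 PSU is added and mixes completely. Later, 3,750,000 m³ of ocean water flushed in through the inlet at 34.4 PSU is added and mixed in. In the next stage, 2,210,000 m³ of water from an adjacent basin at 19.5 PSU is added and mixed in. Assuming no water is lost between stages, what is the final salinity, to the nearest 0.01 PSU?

By conservation of dissolved salt,
Initial salt = 3,600,000×23.1 = 83,160,000
After stage 1: salt = 83,160,000 + 1,390,000×24.9 = 117,771,000; volume = 4,990,000 m³; S = 23.601 PSU
After stage 2: salt = 117,771,000 + 3,750,000×34.4 = 246,771,000; volume = 8,740,000 m³; S = 28.235 PSU
After stage 3: salt = 246,771,000 + 2,210,000×19.5 = 289,866,000; volume = 10,950,000 m³
S = 289,866,000 / 10,950,000 = 26.4718 PSU

26.47 PSU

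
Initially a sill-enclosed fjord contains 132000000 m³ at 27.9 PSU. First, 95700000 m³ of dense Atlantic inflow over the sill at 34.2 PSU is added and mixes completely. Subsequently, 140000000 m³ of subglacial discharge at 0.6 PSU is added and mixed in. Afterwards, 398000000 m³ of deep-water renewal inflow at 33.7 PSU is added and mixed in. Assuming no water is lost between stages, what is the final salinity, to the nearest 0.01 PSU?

Mass of salt is conserved:
Initial salt = 132,000,000×27.9 = 3,682,800,000
After stage 1: salt = 3,682,800,000 + 95,700,000×34.2 = 6,955,740,000; volume = 227,700,000 m³; S = 30.548 PSU
After stage 2: salt = 6,955,740,000 + 140,000,000×0.6 = 7,039,740,000; volume = 367,700,000 m³; S = 19.145 PSU
After stage 3: salt = 7,039,740,000 + 398,000,000×33.7 = 20,452,340,000; volume = 765,700,000 m³
S = 20,452,340,000 / 765,700,000 = 26.7106 PSU

26.71 PSU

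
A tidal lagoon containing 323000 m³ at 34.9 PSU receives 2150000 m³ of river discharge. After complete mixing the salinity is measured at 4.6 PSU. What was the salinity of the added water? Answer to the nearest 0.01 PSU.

0.05 PSU

Salt balance: 323,000×34.9 + 2,150,000×S = 2,473,000×4.6
11,272,700 + 2,150,000·S = 11,375,800
S = (11,375,800 − 11,272,700) / 2,150,000 = 0.048 PSU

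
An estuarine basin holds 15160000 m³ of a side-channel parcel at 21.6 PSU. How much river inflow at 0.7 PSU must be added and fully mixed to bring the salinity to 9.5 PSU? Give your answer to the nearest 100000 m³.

20800000 m³

Salt balance: 15,160,000×21.6 + V×0.7 = (15,160,000+V)×9.5
327,456,000 + 0.7V = 144,020,000 + 9.5V
183,436,000 = 8.8V
V = 20,845,000 m³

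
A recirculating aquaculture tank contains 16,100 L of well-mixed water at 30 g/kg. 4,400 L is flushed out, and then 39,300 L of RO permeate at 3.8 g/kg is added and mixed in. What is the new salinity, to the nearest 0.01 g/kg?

Remaining after removal: 11,700 L at 30 g/kg (salt = 351,000)
After addition: salt = 351,000 + 39,300×3.8 = 500,340; volume = 51,000 L
S = 500,340 / 51,000 = 9.8106 g/kg

9.81 g/kg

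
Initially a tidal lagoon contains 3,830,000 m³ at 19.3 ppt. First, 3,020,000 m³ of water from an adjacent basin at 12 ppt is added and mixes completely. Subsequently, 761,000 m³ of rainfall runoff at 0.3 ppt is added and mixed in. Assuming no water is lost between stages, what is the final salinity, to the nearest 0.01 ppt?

Salt balance:
Initial salt = 3,830,000×19.3 = 73,919,000
After stage 1: salt = 73,919,000 + 3,020,000×12 = 110,159,000; volume = 6,850,000 m³; S = 16.082 ppt
After stage 2: salt = 110,159,000 + 761,000×0.3 = 110,387,300; volume = 7,611,000 m³
S = 110,387,300 / 7,611,000 = 14.5037 ppt

14.50 ppt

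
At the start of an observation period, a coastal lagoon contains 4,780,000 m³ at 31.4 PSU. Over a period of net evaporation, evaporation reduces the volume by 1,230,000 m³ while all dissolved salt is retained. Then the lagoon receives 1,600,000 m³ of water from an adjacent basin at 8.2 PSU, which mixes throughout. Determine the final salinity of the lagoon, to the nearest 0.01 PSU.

31.69 PSU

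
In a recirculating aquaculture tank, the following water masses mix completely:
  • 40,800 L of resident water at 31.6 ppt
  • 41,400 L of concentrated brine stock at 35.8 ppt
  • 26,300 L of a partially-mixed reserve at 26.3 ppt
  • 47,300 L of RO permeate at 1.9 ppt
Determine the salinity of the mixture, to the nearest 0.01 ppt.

22.80 ppt

Total salt / total volume:
salt = 40,800×31.6 + 41,400×35.8 + 26,300×26.3 + 47,300×1.9 = 1,289,280 + 1,482,120 + 691,690 + 89,870 = 3,552,960
volume = 40,800 + 41,400 + 26,300 + 47,300 = 155,800 L
S = 3,552,960 / 155,800 = 22.8046 ppt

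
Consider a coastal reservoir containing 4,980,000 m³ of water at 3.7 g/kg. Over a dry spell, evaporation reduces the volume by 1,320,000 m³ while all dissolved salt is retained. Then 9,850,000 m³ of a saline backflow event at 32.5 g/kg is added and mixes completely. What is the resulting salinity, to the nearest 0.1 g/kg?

After evaporation: salt = 4,980,000×3.7 = 18,426,000; volume = 4,980,000 − 1,320,000 = 3,660,000 m³
After mixing: salt = 18,426,000 + 9,850,000×32.5 = 338,551,000; volume = 3,660,000 + 9,850,000 = 13,510,000 m³
S = 338,551,000 / 13,510,000 = 25.0593 g/kg

25.1 g/kg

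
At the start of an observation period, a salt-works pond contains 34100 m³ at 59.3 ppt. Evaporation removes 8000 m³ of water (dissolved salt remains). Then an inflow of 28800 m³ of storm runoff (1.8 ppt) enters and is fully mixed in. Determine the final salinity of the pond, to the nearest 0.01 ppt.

37.78 ppt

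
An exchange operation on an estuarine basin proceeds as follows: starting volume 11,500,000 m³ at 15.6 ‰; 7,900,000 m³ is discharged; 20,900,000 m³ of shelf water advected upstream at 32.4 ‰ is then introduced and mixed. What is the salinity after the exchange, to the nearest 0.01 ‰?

29.93 ‰

Remaining after removal: 3,600,000 m³ at 15.6 ‰ (salt = 56,160,000)
After addition: salt = 56,160,000 + 20,900,000×32.4 = 733,320,000; volume = 24,500,000 m³
S = 733,320,000 / 24,500,000 = 29.9314 ‰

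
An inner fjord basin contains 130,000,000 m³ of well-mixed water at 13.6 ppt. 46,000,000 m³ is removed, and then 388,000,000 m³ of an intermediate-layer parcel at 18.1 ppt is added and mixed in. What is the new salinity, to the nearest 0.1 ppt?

Remaining after removal: 84,000,000 m³ at 13.6 ppt (salt = 1,142,400,000)
After addition: salt = 1,142,400,000 + 388,000,000×18.1 = 8,165,200,000; volume = 472,000,000 m³
S = 8,165,200,000 / 472,000,000 = 17.2992 ppt

17.3 ppt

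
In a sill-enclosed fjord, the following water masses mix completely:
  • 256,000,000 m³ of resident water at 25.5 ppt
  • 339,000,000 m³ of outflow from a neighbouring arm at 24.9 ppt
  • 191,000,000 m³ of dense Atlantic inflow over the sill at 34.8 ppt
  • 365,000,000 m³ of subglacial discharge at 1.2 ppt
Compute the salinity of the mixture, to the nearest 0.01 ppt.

19.16 ppt

Weighted by volume,
salt = 256,000,000×25.5 + 339,000,000×24.9 + 191,000,000×34.8 + 365,000,000×1.2 = 6,528,000,000 + 8,441,100,000 + 6,646,800,000 + 438,000,000 = 22,053,900,000
volume = 256,000,000 + 339,000,000 + 191,000,000 + 365,000,000 = 1,151,000,000 m³
S = 22,053,900,000 / 1,151,000,000 = 19.1606 ppt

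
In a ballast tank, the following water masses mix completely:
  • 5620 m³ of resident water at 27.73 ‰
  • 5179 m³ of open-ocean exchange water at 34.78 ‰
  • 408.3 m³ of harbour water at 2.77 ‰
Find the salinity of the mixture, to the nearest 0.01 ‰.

Weighted by volume,
salt = 5,620×27.73 + 5,179×34.78 + 408.3×2.77 = 155,842.6 + 180,125.62 + 1,130.991 = 337,099.211
volume = 5,620 + 5,179 + 408.3 = 11,207.3 m³
S = 337,099.211 / 11,207.3 = 30.0785 ‰

30.08 ‰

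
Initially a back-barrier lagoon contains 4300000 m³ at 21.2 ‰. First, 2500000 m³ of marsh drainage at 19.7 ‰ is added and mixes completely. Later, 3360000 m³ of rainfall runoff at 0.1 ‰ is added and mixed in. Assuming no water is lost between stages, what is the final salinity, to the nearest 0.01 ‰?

13.85 ‰

By conservation of dissolved salt,
Initial salt = 4,300,000×21.2 = 91,160,000
After stage 1: salt = 91,160,000 + 2,500,000×19.7 = 140,410,000; volume = 6,800,000 m³; S = 20.649 ‰
After stage 2: salt = 140,410,000 + 3,360,000×0.1 = 140,746,000; volume = 10,160,000 m³
S = 140,746,000 / 10,160,000 = 13.853 ‰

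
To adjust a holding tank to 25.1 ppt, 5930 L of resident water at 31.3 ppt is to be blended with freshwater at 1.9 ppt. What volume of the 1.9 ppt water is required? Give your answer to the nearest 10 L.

1580 L

Salt balance: 5,930×31.3 + V×1.9 = (5,930+V)×25.1
185,609 + 1.9V = 148,843 + 25.1V
36,766 = 23.2V
V = 1,584.74 L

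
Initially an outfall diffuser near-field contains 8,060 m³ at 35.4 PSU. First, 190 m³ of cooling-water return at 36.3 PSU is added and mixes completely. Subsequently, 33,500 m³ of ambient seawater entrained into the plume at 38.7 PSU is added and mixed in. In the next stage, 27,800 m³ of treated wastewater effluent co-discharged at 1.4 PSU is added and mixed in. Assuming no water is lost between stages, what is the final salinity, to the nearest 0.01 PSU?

23.40 PSU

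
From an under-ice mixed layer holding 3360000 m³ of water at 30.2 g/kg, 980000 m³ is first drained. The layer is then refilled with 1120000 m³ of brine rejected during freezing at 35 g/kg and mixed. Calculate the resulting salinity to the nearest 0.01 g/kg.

31.74 g/kg

Remaining after removal: 2,380,000 m³ at 30.2 g/kg (salt = 71,876,000)
After addition: salt = 71,876,000 + 1,120,000×35 = 111,076,000; volume = 3,500,000 m³
S = 111,076,000 / 3,500,000 = 31.736 g/kg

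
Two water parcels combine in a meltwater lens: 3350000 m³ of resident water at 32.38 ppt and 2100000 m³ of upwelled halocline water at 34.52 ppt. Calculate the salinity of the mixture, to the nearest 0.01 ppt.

33.20 ppt

Total salt / total volume:
salt = 3,350,000×32.38 + 2,100,000×34.52 = 108,473,000 + 72,492,000 = 180,965,000
volume = 3,350,000 + 2,100,000 = 5,450,000 m³
S = 180,965,000 / 5,450,000 = 33.2046 ppt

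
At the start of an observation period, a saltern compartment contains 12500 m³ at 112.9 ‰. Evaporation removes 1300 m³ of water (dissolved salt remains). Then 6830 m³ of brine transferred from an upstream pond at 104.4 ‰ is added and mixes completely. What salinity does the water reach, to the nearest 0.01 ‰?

After evaporation: salt = 12,500×112.9 = 1,411,250; volume = 12,500 − 1,300 = 11,200 m³
After mixing: salt = 1,411,250 + 6,830×104.4 = 2,124,302; volume = 11,200 + 6,830 = 18,030 m³
S = 2,124,302 / 18,030 = 117.8204 ‰

117.82 ‰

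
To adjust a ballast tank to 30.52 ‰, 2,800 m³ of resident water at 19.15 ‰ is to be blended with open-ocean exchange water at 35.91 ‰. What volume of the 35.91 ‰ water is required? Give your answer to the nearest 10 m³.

Salt balance: 2,800×19.15 + V×35.91 = (2,800+V)×30.52
53,620 + 35.91V = 85,456 + 30.52V
31,836 = 5.39V
V = 5,906.49 m³

5910 m³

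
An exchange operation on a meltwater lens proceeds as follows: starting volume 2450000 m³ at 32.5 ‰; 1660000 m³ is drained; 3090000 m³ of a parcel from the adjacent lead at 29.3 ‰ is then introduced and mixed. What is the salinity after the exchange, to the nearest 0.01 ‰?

29.95 ‰

Remaining after removal: 790,000 m³ at 32.5 ‰ (salt = 25,675,000)
After addition: salt = 25,675,000 + 3,090,000×29.3 = 116,212,000; volume = 3,880,000 m³
S = 116,212,000 / 3,880,000 = 29.9515 ‰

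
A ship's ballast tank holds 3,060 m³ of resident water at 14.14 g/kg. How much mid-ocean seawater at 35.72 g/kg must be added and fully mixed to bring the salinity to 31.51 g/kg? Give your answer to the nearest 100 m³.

Salt balance: 3,060×14.14 + V×35.72 = (3,060+V)×31.51
43,268.4 + 35.72V = 96,420.6 + 31.51V
53,152.2 = 4.21V
V = 12,625.23 m³

12600 m³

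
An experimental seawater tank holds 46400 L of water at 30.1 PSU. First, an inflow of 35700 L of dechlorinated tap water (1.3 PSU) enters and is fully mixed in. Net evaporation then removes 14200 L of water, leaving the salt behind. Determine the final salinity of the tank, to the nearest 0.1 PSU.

After mixing: salt = 46,400×30.1 + 35,700×1.3 = 1,443,050; volume = 82,100 L
After evaporation: salt unchanged = 1,443,050; volume = 82,100 − 14,200 = 67,900 L
S = 1,443,050 / 67,900 = 21.2526 PSU

21.3 PSU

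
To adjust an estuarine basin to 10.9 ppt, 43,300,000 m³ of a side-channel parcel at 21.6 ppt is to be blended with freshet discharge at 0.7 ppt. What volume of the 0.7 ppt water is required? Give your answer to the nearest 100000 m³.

Salt balance: 43,300,000×21.6 + V×0.7 = (43,300,000+V)×10.9
935,280,000 + 0.7V = 471,970,000 + 10.9V
463,310,000 = 10.2V
V = 45,422,549.02 m³

45400000 m³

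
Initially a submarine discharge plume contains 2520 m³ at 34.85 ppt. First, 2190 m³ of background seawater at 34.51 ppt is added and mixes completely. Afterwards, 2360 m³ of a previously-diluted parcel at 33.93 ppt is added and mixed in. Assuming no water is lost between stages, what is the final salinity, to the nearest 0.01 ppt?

34.44 ppt

By conservation of dissolved salt,
Initial salt = 2,520×34.85 = 87,822
After stage 1: salt = 87,822 + 2,190×34.51 = 163,398.9; volume = 4,710 m³; S = 34.692 ppt
After stage 2: salt = 163,398.9 + 2,360×33.93 = 243,473.7; volume = 7,070 m³
S = 243,473.7 / 7,070 = 34.4376 ppt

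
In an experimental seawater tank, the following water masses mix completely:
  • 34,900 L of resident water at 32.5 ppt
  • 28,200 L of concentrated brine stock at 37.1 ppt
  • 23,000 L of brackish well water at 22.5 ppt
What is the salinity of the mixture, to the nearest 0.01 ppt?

Conserving salt mass:
salt = 34,900×32.5 + 28,200×37.1 + 23,000×22.5 = 1,134,250 + 1,046,220 + 517,500 = 2,697,970
volume = 34,900 + 28,200 + 23,000 = 86,100 L
S = 2,697,970 / 86,100 = 31.3353 ppt

31.34 ppt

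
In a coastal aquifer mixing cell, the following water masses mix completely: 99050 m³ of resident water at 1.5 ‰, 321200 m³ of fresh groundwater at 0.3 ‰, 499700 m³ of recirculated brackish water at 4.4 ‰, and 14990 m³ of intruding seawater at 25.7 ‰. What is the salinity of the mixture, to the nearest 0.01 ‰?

Weighted by volume,
salt = 99,050×1.5 + 321,200×0.3 + 499,700×4.4 + 14,990×25.7 = 148,575 + 96,360 + 2,198,680 + 385,243 = 2,828,858
volume = 99,050 + 321,200 + 499,700 + 14,990 = 934,940 m³
S = 2,828,858 / 934,940 = 3.0257 ‰

3.03 ‰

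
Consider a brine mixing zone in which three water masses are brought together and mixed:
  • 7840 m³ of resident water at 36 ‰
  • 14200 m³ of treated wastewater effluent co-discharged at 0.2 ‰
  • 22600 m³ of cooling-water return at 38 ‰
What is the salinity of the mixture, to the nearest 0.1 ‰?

25.6 ‰

Mass of salt is conserved:
salt = 7,840×36 + 14,200×0.2 + 22,600×38 = 282,240 + 2,840 + 858,800 = 1,143,880
volume = 7,840 + 14,200 + 22,600 = 44,640 m³
S = 1,143,880 / 44,640 = 25.625 ‰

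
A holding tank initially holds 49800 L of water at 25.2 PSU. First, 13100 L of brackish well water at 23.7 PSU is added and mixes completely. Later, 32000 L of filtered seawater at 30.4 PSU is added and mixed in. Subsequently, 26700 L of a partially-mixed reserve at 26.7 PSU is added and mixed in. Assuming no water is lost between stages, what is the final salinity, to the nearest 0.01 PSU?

26.74 PSU

Weighted by volume,
Initial salt = 49,800×25.2 = 1,254,960
After stage 1: salt = 1,254,960 + 13,100×23.7 = 1,565,430; volume = 62,900 L; S = 24.888 PSU
After stage 2: salt = 1,565,430 + 32,000×30.4 = 2,538,230; volume = 94,900 L; S = 26.746 PSU
After stage 3: salt = 2,538,230 + 26,700×26.7 = 3,251,120; volume = 121,600 L
S = 3,251,120 / 121,600 = 26.7362 PSU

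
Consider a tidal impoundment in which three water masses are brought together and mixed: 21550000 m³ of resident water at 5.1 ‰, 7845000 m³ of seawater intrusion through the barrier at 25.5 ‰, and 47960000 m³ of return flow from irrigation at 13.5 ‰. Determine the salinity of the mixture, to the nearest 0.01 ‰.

Conserving salt mass:
salt = 21,550,000×5.1 + 7,845,000×25.5 + 47,960,000×13.5 = 109,905,000 + 200,047,500 + 647,460,000 = 957,412,500
volume = 21,550,000 + 7,845,000 + 47,960,000 = 77,355,000 m³
S = 957,412,500 / 77,355,000 = 12.3769 ‰

12.38 ‰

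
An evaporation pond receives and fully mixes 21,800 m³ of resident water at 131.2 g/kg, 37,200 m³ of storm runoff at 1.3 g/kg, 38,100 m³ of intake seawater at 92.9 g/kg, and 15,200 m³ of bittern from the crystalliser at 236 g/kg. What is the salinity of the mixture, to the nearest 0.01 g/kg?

89.36 g/kg

By conservation of dissolved salt,
salt = 21,800×131.2 + 37,200×1.3 + 38,100×92.9 + 15,200×236 = 2,860,160 + 48,360 + 3,539,490 + 3,587,200 = 10,035,210
volume = 21,800 + 37,200 + 38,100 + 15,200 = 112,300 m³
S = 10,035,210 / 112,300 = 89.3607 g/kg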